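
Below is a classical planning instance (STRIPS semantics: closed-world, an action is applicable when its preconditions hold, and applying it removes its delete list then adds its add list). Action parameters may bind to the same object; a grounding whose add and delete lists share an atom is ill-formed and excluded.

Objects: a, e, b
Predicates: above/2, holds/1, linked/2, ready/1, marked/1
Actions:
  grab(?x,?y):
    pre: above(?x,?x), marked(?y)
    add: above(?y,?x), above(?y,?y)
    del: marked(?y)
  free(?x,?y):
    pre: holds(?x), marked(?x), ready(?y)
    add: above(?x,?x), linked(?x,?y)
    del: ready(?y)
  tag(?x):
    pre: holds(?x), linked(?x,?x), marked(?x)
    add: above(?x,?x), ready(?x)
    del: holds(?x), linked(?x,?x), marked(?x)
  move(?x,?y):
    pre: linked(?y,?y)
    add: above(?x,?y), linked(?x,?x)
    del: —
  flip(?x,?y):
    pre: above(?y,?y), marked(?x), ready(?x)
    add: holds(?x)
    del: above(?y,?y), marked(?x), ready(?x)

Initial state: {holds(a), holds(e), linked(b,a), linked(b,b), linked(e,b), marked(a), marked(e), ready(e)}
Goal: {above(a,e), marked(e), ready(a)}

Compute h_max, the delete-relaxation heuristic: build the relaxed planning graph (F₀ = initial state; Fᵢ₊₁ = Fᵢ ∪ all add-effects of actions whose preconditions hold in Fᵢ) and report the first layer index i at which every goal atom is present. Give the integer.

F0 = init (8 atoms)
F1 = F0 ∪ {above(a,a), above(a,b), above(b,b), above(e,b), above(e,e), linked(a,a), linked(a,e), linked(e,e)}  (16 atoms)
F2 = F1 ∪ {above(a,e), above(b,a), above(b,e), above(e,a), ready(a)}  (21 atoms)
goal ⊆ F2  ⇒  h_max = 2

2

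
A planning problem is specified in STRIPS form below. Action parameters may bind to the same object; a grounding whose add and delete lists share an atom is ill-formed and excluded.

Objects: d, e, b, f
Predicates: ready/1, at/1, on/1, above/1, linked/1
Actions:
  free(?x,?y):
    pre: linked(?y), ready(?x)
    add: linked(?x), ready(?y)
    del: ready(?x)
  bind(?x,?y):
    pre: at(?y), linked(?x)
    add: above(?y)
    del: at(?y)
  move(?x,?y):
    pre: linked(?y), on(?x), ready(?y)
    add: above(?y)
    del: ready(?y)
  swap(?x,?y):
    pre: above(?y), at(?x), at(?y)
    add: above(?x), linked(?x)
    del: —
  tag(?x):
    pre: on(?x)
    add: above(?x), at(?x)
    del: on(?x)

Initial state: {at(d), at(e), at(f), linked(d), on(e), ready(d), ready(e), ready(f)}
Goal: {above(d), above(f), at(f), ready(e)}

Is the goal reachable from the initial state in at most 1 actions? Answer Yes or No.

1. move(e,d)  →  {above(d), at(d), at(e), at(f), linked(d), on(e), ready(e), ready(f)}
2. swap(f,d)  →  {above(d), above(f), at(d), at(e), at(f), linked(d), linked(f), on(e), ready(e), ready(f)}
optimal plan length = 2; 2 > 1

No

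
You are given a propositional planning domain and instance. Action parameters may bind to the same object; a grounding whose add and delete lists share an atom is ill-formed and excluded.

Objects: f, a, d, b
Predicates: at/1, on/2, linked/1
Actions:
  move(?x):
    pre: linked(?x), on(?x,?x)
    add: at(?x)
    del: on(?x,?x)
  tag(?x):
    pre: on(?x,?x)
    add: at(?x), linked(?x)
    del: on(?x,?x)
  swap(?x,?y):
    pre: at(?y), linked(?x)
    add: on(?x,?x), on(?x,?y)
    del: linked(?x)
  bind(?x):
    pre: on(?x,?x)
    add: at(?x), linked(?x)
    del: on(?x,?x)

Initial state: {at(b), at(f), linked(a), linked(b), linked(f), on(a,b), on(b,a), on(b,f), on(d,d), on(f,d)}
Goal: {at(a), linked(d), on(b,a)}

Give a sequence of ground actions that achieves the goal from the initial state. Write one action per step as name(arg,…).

tag(d); swap(a,f); tag(a)

1. tag(d)  →  {at(b), at(d), at(f), linked(a), linked(b), linked(d), linked(f), on(a,b), on(b,a), on(b,f), on(f,d)}
2. swap(a,f)  →  {at(b), at(d), at(f), linked(b), linked(d), linked(f), on(a,a), on(a,b), on(a,f), on(b,a), on(b,f), on(f,d)}
3. tag(a)  →  {at(a), at(b), at(d), at(f), linked(a), linked(b), linked(d), linked(f), on(a,b), on(a,f), on(b,a), on(b,f), on(f,d)}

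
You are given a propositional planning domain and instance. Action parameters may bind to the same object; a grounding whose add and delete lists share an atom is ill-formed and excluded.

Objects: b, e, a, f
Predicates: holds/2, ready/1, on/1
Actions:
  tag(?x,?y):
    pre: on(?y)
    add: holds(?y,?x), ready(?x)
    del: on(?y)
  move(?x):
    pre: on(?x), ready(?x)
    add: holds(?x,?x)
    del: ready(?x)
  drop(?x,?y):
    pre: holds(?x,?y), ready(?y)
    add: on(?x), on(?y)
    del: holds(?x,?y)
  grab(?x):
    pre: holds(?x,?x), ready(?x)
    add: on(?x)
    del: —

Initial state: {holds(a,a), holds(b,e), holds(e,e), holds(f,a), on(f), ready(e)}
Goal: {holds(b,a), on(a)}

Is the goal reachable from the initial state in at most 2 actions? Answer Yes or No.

1. drop(b,e)  →  {holds(a,a), holds(e,e), holds(f,a), on(b), on(e), on(f), ready(e)}
2. tag(a,b)  →  {holds(a,a), holds(b,a), holds(e,e), holds(f,a), on(e), on(f), ready(a), ready(e)}
3. drop(a,a)  →  {holds(b,a), holds(e,e), holds(f,a), on(a), on(e), on(f), ready(a), ready(e)}
optimal plan length = 3; 3 > 2

No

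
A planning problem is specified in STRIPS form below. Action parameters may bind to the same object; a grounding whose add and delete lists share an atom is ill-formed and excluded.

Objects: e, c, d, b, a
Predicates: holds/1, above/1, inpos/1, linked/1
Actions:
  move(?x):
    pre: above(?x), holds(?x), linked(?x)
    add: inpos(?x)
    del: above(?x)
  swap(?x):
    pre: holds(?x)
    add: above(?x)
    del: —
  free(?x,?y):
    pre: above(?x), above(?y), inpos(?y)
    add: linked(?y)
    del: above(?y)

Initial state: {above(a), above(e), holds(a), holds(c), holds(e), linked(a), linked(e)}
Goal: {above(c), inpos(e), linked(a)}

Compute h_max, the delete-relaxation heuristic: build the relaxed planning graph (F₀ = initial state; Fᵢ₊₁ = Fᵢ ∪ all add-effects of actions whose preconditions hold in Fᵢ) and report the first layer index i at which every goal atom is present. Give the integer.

1

F0 = init (7 atoms)
F1 = F0 ∪ {above(c), inpos(a), inpos(e)}  (10 atoms)
goal ⊆ F1  ⇒  h_max = 1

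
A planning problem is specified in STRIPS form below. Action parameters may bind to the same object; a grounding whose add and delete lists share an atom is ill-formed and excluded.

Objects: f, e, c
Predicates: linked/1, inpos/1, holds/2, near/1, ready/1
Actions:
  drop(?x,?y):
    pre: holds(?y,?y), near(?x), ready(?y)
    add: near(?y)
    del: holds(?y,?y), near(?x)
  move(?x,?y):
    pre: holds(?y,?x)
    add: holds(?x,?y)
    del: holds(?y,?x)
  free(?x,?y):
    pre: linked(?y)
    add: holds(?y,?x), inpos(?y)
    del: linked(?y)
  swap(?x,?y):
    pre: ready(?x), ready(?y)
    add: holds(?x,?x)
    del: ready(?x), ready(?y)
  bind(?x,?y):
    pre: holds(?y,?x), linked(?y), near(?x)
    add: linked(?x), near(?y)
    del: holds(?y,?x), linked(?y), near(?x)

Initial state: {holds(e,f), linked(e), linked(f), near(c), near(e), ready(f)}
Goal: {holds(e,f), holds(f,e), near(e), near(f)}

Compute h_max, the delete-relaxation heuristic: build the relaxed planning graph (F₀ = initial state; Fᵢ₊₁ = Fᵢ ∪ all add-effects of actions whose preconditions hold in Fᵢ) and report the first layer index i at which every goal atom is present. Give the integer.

2

F0 = init (6 atoms)
F1 = F0 ∪ {holds(e,c), holds(e,e), holds(f,c), holds(f,e), holds(f,f), inpos(e), inpos(f)}  (13 atoms)
F2 = F1 ∪ {holds(c,e), holds(c,f), linked(c), near(f)}  (17 atoms)
goal ⊆ F2  ⇒  h_max = 2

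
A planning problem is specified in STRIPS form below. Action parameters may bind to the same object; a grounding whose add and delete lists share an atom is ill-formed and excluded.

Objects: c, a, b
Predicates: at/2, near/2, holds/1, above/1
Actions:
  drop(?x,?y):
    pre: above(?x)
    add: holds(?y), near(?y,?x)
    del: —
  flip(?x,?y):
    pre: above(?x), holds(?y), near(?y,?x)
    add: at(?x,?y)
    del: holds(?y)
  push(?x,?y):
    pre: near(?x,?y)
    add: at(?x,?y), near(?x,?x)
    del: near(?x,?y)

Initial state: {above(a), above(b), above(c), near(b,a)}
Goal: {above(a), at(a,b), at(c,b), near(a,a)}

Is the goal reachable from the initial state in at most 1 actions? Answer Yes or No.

No

1. drop(c,b)  →  {above(a), above(b), above(c), holds(b), near(b,a), near(b,c)}
2. drop(b,a)  →  {above(a), above(b), above(c), holds(a), holds(b), near(a,b), near(b,a), near(b,c)}
3. flip(c,b)  →  {above(a), above(b), above(c), at(c,b), holds(a), near(a,b), near(b,a), near(b,c)}
4. push(a,b)  →  {above(a), above(b), above(c), at(a,b), at(c,b), holds(a), near(a,a), near(b,a), near(b,c)}
optimal plan length = 4; 4 > 1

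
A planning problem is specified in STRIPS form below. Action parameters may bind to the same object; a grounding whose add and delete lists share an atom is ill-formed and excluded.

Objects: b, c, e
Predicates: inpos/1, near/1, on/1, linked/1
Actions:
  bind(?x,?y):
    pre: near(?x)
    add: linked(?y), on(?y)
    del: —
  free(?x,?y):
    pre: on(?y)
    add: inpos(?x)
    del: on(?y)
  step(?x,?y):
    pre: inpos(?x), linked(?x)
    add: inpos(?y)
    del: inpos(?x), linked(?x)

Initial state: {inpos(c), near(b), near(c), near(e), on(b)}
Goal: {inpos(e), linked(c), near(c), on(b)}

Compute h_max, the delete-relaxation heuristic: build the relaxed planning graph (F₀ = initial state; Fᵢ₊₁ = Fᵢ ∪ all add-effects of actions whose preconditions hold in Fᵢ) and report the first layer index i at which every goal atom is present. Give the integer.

1

F0 = init (5 atoms)
F1 = F0 ∪ {inpos(b), inpos(e), linked(b), linked(c), linked(e), on(c), on(e)}  (12 atoms)
goal ⊆ F1  ⇒  h_max = 1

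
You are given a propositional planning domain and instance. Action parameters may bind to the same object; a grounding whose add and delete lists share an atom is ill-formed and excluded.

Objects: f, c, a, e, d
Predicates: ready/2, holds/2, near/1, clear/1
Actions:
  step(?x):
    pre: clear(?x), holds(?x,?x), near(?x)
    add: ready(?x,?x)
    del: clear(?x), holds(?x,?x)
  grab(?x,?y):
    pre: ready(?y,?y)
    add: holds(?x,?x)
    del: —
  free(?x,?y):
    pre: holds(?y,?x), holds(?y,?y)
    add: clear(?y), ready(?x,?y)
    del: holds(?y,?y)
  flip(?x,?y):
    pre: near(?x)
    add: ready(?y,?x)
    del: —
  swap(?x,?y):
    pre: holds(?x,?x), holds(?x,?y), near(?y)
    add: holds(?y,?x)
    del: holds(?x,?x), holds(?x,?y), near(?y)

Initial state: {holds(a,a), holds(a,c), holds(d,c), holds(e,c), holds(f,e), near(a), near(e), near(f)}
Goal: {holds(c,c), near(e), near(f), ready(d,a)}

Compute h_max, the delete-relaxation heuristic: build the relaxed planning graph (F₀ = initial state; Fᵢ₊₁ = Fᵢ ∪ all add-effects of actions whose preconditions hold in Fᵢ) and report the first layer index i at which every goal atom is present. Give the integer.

F0 = init (8 atoms)
F1 = F0 ∪ {clear(a), ready(a,a), ready(a,e), ready(a,f), ready(c,a), ready(c,e), ready(c,f), ready(d,a), ready(d,e), ready(d,f), ready(e,a), ready(e,e), ready(e,f), ready(f,a), ready(f,e), ready(f,f)}  (24 atoms)
F2 = F1 ∪ {holds(c,c), holds(d,d), holds(e,e), holds(f,f)}  (28 atoms)
goal ⊆ F2  ⇒  h_max = 2

2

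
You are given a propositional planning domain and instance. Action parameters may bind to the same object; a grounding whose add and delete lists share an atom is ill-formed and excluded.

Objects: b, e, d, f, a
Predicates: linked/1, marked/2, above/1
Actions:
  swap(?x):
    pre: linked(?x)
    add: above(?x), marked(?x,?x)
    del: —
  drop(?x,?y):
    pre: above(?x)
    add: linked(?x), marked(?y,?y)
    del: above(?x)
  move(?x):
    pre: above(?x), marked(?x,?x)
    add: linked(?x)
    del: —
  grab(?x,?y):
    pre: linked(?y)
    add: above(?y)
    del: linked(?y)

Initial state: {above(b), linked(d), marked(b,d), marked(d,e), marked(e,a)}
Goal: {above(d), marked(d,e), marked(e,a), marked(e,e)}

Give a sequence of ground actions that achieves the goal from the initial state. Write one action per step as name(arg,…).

swap(d); drop(b,e)

1. swap(d)  →  {above(b), above(d), linked(d), marked(b,d), marked(d,d), marked(d,e), marked(e,a)}
2. drop(b,e)  →  {above(d), linked(b), linked(d), marked(b,d), marked(d,d), marked(d,e), marked(e,a), marked(e,e)}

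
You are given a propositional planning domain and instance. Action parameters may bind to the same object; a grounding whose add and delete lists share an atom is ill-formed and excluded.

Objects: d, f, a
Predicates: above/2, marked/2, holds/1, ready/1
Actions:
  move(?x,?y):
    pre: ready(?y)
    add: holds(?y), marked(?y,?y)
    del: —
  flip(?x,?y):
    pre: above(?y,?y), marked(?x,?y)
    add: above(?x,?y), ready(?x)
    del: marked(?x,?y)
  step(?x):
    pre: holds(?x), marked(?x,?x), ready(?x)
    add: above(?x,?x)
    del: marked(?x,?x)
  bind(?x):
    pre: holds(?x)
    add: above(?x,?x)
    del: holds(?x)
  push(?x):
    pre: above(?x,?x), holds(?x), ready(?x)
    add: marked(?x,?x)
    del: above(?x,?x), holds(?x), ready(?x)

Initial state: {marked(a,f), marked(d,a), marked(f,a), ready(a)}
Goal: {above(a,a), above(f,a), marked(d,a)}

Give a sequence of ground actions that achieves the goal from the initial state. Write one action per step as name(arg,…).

move(d,a); step(a); flip(f,a)

1. move(d,a)  →  {holds(a), marked(a,a), marked(a,f), marked(d,a), marked(f,a), ready(a)}
2. step(a)  →  {above(a,a), holds(a), marked(a,f), marked(d,a), marked(f,a), ready(a)}
3. flip(f,a)  →  {above(a,a), above(f,a), holds(a), marked(a,f), marked(d,a), ready(a), ready(f)}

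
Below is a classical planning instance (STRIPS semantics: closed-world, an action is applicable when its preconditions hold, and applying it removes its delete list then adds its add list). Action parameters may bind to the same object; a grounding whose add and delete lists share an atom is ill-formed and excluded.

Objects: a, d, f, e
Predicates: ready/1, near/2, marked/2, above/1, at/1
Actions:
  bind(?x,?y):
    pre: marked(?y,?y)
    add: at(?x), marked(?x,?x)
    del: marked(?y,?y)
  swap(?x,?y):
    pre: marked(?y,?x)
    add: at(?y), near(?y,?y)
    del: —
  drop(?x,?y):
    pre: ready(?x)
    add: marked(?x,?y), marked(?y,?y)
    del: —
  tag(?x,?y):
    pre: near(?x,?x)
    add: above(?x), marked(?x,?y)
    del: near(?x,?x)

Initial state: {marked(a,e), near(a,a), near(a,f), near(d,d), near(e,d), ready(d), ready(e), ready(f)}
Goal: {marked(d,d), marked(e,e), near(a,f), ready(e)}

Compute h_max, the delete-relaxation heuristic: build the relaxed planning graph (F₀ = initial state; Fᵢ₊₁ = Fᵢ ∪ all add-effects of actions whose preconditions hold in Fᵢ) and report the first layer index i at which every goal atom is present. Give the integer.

F0 = init (8 atoms)
F1 = F0 ∪ {above(a), above(d), at(a), marked(a,a), marked(a,d), marked(a,f), marked(d,a), marked(d,d), marked(d,e), marked(d,f), marked(e,a), marked(e,d), marked(e,e), marked(e,f), marked(f,a), marked(f,d), marked(f,e), marked(f,f)}  (26 atoms)
goal ⊆ F1  ⇒  h_max = 1

1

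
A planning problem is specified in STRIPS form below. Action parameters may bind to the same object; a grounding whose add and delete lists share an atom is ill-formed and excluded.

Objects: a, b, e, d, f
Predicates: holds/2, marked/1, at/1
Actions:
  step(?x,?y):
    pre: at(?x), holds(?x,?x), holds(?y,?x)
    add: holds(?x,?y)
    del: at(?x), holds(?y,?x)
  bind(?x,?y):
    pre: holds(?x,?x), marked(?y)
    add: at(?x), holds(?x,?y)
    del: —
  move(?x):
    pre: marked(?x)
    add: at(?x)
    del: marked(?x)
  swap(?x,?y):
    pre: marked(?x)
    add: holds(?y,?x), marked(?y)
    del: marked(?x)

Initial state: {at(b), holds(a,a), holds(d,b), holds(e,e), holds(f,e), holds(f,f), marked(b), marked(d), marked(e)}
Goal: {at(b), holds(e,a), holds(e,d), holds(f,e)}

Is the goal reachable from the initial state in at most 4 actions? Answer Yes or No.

1. bind(a,e)  →  {at(a), at(b), holds(a,a), holds(a,e), holds(d,b), holds(e,e), holds(f,e), holds(f,f), marked(b), marked(d), marked(e)}
2. bind(e,d)  →  {at(a), at(b), at(e), holds(a,a), holds(a,e), holds(d,b), holds(e,d), holds(e,e), holds(f,e), holds(f,f), marked(b), marked(d), marked(e)}
3. step(e,a)  →  {at(a), at(b), holds(a,a), holds(d,b), holds(e,a), holds(e,d), holds(e,e), holds(f,e), holds(f,f), marked(b), marked(d), marked(e)}
optimal plan length = 3; 3 ≤ 4

Yes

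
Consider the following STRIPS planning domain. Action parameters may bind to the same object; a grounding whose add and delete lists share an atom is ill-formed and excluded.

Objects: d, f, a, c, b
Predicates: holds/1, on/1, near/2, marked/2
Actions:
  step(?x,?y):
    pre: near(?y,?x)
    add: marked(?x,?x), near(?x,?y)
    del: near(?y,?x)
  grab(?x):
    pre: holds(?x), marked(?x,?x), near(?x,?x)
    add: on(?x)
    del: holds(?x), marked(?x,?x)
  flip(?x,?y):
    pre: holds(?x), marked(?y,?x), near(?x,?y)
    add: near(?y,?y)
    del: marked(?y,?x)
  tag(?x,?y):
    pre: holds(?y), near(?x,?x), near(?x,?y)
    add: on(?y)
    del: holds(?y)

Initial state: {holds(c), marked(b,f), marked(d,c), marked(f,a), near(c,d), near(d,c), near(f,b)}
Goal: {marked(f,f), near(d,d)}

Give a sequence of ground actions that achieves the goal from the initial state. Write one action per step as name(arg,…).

step(b,f); step(f,b); flip(c,d)

1. step(b,f)  →  {holds(c), marked(b,b), marked(b,f), marked(d,c), marked(f,a), near(b,f), near(c,d), near(d,c)}
2. step(f,b)  →  {holds(c), marked(b,b), marked(b,f), marked(d,c), marked(f,a), marked(f,f), near(c,d), near(d,c), near(f,b)}
3. flip(c,d)  →  {holds(c), marked(b,b), marked(b,f), marked(f,a), marked(f,f), near(c,d), near(d,c), near(d,d), near(f,b)}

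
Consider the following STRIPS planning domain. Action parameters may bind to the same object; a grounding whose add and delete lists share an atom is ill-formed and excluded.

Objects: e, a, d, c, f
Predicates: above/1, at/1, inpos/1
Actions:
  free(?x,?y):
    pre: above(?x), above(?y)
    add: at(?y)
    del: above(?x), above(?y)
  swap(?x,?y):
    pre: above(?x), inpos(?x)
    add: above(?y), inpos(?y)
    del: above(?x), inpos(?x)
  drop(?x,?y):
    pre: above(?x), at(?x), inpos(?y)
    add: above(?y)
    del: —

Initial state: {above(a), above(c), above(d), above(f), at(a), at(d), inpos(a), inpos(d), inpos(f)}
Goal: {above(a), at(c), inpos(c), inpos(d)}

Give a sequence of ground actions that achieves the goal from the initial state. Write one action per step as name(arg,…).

free(d,c); swap(f,c)

1. free(d,c)  →  {above(a), above(f), at(a), at(c), at(d), inpos(a), inpos(d), inpos(f)}
2. swap(f,c)  →  {above(a), above(c), at(a), at(c), at(d), inpos(a), inpos(c), inpos(d)}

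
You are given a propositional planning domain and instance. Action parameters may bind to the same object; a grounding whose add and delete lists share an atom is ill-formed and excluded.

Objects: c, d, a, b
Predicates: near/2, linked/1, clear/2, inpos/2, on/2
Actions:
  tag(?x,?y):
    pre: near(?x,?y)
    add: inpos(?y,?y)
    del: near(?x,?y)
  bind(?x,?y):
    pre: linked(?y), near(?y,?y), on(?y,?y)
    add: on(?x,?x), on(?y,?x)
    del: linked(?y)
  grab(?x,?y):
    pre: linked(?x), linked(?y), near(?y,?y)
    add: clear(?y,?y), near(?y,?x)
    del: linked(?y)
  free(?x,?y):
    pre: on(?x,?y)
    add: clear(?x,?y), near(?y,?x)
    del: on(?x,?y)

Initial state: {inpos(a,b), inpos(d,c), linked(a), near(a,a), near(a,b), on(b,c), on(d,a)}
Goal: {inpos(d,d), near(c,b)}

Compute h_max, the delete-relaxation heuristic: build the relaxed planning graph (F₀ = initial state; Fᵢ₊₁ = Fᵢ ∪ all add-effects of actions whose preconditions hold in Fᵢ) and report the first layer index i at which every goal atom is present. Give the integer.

2

F0 = init (7 atoms)
F1 = F0 ∪ {clear(a,a), clear(b,c), clear(d,a), inpos(a,a), inpos(b,b), near(a,d), near(c,b)}  (14 atoms)
F2 = F1 ∪ {inpos(d,d)}  (15 atoms)
goal ⊆ F2  ⇒  h_max = 2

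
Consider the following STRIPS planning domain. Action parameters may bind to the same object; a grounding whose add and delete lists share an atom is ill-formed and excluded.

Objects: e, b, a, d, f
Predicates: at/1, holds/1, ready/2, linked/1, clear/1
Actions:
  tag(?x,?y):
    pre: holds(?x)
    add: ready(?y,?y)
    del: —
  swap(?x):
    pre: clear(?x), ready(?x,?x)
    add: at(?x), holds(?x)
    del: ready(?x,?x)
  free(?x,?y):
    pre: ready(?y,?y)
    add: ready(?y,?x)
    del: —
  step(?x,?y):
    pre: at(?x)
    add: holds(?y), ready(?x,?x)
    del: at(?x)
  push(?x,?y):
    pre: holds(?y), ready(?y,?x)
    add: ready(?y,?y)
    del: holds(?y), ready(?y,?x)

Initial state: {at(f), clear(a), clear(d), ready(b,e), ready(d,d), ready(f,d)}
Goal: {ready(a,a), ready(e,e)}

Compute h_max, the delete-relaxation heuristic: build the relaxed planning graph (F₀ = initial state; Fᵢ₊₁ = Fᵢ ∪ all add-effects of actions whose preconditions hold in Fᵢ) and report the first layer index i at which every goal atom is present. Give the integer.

2

F0 = init (6 atoms)
F1 = F0 ∪ {at(d), holds(a), holds(b), holds(d), holds(e), holds(f), ready(d,a), ready(d,b), ready(d,e), ready(d,f), ready(f,f)}  (17 atoms)
F2 = F1 ∪ {ready(a,a), ready(b,b), ready(e,e), ready(f,a), ready(f,b), ready(f,e)}  (23 atoms)
goal ⊆ F2  ⇒  h_max = 2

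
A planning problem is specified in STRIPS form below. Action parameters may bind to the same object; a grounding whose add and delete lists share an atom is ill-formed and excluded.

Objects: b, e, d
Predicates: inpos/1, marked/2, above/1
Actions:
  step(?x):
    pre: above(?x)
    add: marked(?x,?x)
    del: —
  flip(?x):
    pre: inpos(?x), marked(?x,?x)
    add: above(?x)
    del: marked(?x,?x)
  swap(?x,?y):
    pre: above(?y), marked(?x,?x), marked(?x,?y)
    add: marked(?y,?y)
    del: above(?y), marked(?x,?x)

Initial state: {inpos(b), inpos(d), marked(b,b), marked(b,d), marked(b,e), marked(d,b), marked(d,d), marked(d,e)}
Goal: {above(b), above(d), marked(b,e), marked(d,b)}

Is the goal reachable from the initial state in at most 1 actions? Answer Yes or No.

No

1. flip(b)  →  {above(b), inpos(b), inpos(d), marked(b,d), marked(b,e), marked(d,b), marked(d,d), marked(d,e)}
2. flip(d)  →  {above(b), above(d), inpos(b), inpos(d), marked(b,d), marked(b,e), marked(d,b), marked(d,e)}
optimal plan length = 2; 2 > 1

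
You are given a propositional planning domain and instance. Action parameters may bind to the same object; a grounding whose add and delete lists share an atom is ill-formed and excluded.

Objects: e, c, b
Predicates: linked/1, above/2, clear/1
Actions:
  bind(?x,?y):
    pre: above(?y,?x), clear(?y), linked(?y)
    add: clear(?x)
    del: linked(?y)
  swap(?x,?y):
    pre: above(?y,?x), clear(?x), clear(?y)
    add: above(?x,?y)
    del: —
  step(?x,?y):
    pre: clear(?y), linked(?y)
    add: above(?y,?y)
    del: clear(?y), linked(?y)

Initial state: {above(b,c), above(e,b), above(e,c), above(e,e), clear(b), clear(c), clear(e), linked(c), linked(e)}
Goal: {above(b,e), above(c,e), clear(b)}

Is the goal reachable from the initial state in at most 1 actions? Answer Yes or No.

No

1. swap(c,e)  →  {above(b,c), above(c,e), above(e,b), above(e,c), above(e,e), clear(b), clear(c), clear(e), linked(c), linked(e)}
2. swap(b,e)  →  {above(b,c), above(b,e), above(c,e), above(e,b), above(e,c), above(e,e), clear(b), clear(c), clear(e), linked(c), linked(e)}
optimal plan length = 2; 2 > 1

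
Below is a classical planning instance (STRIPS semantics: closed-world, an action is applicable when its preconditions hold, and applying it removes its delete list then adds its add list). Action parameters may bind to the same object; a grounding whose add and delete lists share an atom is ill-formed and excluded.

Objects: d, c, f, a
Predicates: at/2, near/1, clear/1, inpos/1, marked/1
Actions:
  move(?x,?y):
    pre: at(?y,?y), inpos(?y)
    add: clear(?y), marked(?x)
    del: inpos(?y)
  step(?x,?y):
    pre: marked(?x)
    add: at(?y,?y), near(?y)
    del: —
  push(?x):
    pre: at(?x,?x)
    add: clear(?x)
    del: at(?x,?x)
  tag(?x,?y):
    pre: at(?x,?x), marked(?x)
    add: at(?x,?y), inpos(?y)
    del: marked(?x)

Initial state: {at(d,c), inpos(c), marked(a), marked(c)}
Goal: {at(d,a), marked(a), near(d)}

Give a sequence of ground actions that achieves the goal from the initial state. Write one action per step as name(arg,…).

1. step(c,d)  →  {at(d,c), at(d,d), inpos(c), marked(a), marked(c), near(d)}
2. step(c,c)  →  {at(c,c), at(d,c), at(d,d), inpos(c), marked(a), marked(c), near(c), near(d)}
3. move(d,c)  →  {at(c,c), at(d,c), at(d,d), clear(c), marked(a), marked(c), marked(d), near(c), near(d)}
4. tag(d,a)  →  {at(c,c), at(d,a), at(d,c), at(d,d), clear(c), inpos(a), marked(a), marked(c), near(c), near(d)}

step(c,d); step(c,c); move(d,c); tag(d,a)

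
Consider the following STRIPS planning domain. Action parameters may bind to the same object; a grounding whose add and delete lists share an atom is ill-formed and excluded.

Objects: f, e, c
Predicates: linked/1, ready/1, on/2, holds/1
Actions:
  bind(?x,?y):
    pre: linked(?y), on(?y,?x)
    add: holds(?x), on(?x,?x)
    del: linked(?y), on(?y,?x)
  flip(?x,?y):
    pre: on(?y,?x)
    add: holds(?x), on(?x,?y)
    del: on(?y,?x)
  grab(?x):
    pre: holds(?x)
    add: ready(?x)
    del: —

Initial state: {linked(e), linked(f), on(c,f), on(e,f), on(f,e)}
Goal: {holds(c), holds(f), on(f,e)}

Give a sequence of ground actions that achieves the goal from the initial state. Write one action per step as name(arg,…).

flip(f,c); bind(c,f)

1. flip(f,c)  →  {holds(f), linked(e), linked(f), on(e,f), on(f,c), on(f,e)}
2. bind(c,f)  →  {holds(c), holds(f), linked(e), on(c,c), on(e,f), on(f,e)}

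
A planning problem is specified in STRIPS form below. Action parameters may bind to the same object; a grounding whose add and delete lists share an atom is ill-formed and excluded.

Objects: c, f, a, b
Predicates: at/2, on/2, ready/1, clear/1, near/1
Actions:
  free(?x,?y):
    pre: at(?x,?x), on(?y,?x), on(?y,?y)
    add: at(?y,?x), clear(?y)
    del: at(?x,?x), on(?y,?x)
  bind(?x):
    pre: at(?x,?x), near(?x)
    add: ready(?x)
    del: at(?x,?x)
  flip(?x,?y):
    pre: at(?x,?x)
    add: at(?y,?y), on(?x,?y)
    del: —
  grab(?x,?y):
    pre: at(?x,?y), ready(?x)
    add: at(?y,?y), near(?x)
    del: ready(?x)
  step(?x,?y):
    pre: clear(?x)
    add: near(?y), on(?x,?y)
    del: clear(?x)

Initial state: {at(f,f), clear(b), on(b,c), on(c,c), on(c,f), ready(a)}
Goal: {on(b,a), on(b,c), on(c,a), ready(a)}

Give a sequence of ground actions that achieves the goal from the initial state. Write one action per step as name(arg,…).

free(f,c); step(c,a); step(b,a)

1. free(f,c)  →  {at(c,f), clear(b), clear(c), on(b,c), on(c,c), ready(a)}
2. step(c,a)  →  {at(c,f), clear(b), near(a), on(b,c), on(c,a), on(c,c), ready(a)}
3. step(b,a)  →  {at(c,f), near(a), on(b,a), on(b,c), on(c,a), on(c,c), ready(a)}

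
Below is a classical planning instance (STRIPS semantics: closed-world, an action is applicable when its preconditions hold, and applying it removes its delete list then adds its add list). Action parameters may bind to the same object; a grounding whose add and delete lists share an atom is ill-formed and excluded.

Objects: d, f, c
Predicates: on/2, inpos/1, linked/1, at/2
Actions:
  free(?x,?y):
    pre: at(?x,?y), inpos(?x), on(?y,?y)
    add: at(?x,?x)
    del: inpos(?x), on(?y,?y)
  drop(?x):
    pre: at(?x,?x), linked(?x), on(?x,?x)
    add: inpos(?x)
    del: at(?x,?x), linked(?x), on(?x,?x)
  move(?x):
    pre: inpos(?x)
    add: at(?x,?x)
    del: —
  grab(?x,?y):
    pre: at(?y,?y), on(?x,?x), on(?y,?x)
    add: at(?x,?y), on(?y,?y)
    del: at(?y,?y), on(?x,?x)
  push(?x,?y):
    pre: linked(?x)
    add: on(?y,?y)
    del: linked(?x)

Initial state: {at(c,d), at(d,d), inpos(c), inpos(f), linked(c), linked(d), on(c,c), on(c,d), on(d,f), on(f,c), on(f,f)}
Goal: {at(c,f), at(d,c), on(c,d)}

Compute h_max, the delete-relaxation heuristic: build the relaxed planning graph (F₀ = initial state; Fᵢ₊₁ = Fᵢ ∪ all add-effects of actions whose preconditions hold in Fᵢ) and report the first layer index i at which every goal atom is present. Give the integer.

2

F0 = init (11 atoms)
F1 = F0 ∪ {at(c,c), at(f,d), at(f,f), on(d,d)}  (15 atoms)
F2 = F1 ∪ {at(c,f), at(d,c), inpos(d)}  (18 atoms)
goal ⊆ F2  ⇒  h_max = 2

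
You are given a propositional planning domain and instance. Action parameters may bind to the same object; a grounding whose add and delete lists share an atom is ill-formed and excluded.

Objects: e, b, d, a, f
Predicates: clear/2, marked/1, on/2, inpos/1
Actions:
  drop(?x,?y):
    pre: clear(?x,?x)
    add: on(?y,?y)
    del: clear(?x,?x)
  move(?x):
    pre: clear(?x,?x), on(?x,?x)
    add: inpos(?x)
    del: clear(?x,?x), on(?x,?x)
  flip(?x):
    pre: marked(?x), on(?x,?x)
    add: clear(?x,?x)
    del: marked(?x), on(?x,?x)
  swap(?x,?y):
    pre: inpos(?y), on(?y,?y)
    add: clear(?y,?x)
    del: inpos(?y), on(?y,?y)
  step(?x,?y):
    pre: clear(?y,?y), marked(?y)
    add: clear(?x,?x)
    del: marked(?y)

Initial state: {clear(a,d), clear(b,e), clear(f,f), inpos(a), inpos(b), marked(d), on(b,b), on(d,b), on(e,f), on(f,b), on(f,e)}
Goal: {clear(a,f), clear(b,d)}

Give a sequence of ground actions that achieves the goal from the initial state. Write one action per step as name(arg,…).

drop(f,a); swap(d,b); swap(f,a)

1. drop(f,a)  →  {clear(a,d), clear(b,e), inpos(a), inpos(b), marked(d), on(a,a), on(b,b), on(d,b), on(e,f), on(f,b), on(f,e)}
2. swap(d,b)  →  {clear(a,d), clear(b,d), clear(b,e), inpos(a), marked(d), on(a,a), on(d,b), on(e,f), on(f,b), on(f,e)}
3. swap(f,a)  →  {clear(a,d), clear(a,f), clear(b,d), clear(b,e), marked(d), on(d,b), on(e,f), on(f,b), on(f,e)}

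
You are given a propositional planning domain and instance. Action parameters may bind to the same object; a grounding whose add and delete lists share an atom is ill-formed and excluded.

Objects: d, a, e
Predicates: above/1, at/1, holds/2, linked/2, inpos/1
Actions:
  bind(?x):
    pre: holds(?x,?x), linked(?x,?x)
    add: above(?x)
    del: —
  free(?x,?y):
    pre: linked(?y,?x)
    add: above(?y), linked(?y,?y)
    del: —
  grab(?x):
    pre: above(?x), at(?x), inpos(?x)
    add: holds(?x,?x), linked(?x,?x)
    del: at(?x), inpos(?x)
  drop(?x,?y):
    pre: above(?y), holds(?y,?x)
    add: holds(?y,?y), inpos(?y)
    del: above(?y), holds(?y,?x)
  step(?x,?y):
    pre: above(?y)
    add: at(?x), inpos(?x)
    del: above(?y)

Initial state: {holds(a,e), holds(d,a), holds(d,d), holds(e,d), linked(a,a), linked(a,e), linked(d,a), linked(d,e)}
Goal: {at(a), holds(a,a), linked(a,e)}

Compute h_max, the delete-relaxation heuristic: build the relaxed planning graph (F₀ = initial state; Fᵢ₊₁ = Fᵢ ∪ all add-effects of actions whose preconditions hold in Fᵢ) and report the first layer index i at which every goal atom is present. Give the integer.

2

F0 = init (8 atoms)
F1 = F0 ∪ {above(a), above(d), linked(d,d)}  (11 atoms)
F2 = F1 ∪ {at(a), at(d), at(e), holds(a,a), inpos(a), inpos(d), inpos(e)}  (18 atoms)
goal ⊆ F2  ⇒  h_max = 2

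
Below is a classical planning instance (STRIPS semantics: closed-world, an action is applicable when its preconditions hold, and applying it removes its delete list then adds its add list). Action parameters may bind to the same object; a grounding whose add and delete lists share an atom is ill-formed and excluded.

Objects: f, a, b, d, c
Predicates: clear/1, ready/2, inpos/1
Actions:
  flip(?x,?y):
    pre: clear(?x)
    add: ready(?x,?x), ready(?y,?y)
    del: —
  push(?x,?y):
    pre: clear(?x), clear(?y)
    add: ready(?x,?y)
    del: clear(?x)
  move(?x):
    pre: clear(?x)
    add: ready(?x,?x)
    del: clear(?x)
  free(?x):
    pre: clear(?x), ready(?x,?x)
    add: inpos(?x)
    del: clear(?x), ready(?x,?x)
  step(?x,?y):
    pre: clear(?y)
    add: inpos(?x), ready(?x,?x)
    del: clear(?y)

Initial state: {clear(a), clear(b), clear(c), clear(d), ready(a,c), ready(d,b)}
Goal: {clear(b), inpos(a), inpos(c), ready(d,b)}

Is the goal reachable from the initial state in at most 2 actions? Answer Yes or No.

Yes

1. step(a,a)  →  {clear(b), clear(c), clear(d), inpos(a), ready(a,a), ready(a,c), ready(d,b)}
2. step(c,d)  →  {clear(b), clear(c), inpos(a), inpos(c), ready(a,a), ready(a,c), ready(c,c), ready(d,b)}
optimal plan length = 2; 2 ≤ 2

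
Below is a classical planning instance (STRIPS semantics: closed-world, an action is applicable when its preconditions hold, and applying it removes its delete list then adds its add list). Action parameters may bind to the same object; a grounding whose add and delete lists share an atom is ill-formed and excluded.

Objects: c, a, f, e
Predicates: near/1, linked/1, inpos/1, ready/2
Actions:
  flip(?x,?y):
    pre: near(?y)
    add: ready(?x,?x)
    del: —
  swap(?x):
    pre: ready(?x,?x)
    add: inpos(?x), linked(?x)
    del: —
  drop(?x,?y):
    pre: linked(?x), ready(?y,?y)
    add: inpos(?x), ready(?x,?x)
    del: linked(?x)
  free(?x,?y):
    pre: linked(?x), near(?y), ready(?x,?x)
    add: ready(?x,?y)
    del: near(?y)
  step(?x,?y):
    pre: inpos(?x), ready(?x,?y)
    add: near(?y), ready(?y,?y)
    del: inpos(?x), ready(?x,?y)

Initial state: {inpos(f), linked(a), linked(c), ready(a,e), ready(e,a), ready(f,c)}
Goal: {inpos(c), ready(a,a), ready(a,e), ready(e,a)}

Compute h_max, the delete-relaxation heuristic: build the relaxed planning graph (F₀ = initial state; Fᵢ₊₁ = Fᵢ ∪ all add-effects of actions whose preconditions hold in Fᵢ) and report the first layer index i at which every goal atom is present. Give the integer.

2

F0 = init (6 atoms)
F1 = F0 ∪ {near(c), ready(c,c)}  (8 atoms)
F2 = F1 ∪ {inpos(a), inpos(c), ready(a,a), ready(e,e), ready(f,f)}  (13 atoms)
goal ⊆ F2  ⇒  h_max = 2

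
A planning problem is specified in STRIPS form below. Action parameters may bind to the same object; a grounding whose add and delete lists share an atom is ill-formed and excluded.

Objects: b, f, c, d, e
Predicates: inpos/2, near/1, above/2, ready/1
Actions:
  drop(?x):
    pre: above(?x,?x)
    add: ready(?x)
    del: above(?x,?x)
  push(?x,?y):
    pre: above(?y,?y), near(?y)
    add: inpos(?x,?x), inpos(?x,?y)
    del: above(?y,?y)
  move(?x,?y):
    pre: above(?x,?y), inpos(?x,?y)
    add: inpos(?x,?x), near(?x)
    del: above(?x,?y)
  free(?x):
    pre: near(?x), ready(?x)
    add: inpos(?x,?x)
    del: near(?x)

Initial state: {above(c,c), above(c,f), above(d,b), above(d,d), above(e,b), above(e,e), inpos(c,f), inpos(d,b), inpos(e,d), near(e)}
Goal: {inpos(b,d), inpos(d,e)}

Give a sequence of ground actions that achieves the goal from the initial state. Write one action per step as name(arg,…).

push(d,e); move(d,b); push(b,d)

1. push(d,e)  →  {above(c,c), above(c,f), above(d,b), above(d,d), above(e,b), inpos(c,f), inpos(d,b), inpos(d,d), inpos(d,e), inpos(e,d), near(e)}
2. move(d,b)  →  {above(c,c), above(c,f), above(d,d), above(e,b), inpos(c,f), inpos(d,b), inpos(d,d), inpos(d,e), inpos(e,d), near(d), near(e)}
3. push(b,d)  →  {above(c,c), above(c,f), above(e,b), inpos(b,b), inpos(b,d), inpos(c,f), inpos(d,b), inpos(d,d), inpos(d,e), inpos(e,d), near(d), near(e)}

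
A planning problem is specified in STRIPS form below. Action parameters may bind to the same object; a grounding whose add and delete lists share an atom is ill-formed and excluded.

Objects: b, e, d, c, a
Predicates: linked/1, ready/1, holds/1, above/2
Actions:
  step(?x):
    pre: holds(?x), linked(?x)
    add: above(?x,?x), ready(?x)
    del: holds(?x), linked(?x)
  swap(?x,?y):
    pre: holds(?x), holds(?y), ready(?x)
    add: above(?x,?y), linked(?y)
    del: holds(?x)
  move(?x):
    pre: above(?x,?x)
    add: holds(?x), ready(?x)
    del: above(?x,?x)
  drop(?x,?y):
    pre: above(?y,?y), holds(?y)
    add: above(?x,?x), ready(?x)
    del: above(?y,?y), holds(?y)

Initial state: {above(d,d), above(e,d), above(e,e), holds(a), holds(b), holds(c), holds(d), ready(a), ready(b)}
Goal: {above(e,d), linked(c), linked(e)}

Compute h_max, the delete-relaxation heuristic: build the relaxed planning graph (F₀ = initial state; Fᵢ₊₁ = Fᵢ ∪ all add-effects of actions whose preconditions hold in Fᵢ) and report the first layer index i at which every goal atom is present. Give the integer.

F0 = init (9 atoms)
F1 = F0 ∪ {above(a,a), above(a,b), above(a,c), above(a,d), above(b,a), above(b,b), above(b,c), above(b,d), above(c,c), holds(e), linked(a), linked(b), linked(c), linked(d), ready(c), ready(d), ready(e)}  (26 atoms)
F2 = F1 ∪ {above(a,e), above(b,e), above(c,a), above(c,b), above(c,d), above(c,e), above(d,a), above(d,b), above(d,c), above(d,e), above(e,a), above(e,b), above(e,c), linked(e)}  (40 atoms)
goal ⊆ F2  ⇒  h_max = 2

2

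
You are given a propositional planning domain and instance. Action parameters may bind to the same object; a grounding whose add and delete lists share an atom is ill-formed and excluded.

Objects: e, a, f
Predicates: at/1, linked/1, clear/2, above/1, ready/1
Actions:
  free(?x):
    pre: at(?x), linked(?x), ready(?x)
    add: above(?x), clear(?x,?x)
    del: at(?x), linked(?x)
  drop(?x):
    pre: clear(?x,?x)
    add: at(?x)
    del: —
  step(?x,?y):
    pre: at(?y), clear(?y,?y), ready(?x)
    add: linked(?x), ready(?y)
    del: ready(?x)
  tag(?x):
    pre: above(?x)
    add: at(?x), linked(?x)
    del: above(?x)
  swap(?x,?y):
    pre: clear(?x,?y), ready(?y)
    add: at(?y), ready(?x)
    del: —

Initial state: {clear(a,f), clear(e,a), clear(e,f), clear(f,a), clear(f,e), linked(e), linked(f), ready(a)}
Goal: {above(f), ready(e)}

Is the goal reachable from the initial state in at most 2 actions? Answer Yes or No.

1. swap(f,a)  →  {at(a), clear(a,f), clear(e,a), clear(e,f), clear(f,a), clear(f,e), linked(e), linked(f), ready(a), ready(f)}
2. swap(e,f)  →  {at(a), at(f), clear(a,f), clear(e,a), clear(e,f), clear(f,a), clear(f,e), linked(e), linked(f), ready(a), ready(e), ready(f)}
3. free(f)  →  {above(f), at(a), clear(a,f), clear(e,a), clear(e,f), clear(f,a), clear(f,e), clear(f,f), linked(e), ready(a), ready(e), ready(f)}
optimal plan length = 3; 3 > 2

No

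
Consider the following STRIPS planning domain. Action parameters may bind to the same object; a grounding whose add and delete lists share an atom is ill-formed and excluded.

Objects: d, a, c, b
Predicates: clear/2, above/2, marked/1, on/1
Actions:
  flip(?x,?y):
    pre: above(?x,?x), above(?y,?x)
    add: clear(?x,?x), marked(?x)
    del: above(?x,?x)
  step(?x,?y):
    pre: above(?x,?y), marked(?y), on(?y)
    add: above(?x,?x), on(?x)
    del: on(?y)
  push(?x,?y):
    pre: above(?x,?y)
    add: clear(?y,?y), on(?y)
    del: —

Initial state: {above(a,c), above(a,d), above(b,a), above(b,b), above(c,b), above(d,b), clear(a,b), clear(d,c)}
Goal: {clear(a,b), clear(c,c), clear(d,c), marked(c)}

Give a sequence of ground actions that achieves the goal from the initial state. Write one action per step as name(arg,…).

flip(b,d); push(d,b); step(c,b); flip(c,a)

1. flip(b,d)  →  {above(a,c), above(a,d), above(b,a), above(c,b), above(d,b), clear(a,b), clear(b,b), clear(d,c), marked(b)}
2. push(d,b)  →  {above(a,c), above(a,d), above(b,a), above(c,b), above(d,b), clear(a,b), clear(b,b), clear(d,c), marked(b), on(b)}
3. step(c,b)  →  {above(a,c), above(a,d), above(b,a), above(c,b), above(c,c), above(d,b), clear(a,b), clear(b,b), clear(d,c), marked(b), on(c)}
4. flip(c,a)  →  {above(a,c), above(a,d), above(b,a), above(c,b), above(d,b), clear(a,b), clear(b,b), clear(c,c), clear(d,c), marked(b), marked(c), on(c)}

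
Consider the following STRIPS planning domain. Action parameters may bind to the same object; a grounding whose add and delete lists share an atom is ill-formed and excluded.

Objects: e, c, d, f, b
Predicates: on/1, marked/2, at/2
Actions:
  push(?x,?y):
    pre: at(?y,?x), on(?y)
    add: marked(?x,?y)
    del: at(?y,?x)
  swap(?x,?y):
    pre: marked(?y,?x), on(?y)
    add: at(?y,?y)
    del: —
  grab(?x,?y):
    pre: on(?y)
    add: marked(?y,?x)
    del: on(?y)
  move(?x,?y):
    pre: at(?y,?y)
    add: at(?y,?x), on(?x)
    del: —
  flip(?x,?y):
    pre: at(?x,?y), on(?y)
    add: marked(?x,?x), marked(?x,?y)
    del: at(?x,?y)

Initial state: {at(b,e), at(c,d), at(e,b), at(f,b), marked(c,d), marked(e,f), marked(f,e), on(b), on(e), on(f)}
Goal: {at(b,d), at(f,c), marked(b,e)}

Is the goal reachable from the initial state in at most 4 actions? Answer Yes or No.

No

1. push(b,e)  →  {at(b,e), at(c,d), at(f,b), marked(b,e), marked(c,d), marked(e,f), marked(f,e), on(b), on(e), on(f)}
2. swap(e,f)  →  {at(b,e), at(c,d), at(f,b), at(f,f), marked(b,e), marked(c,d), marked(e,f), marked(f,e), on(b), on(e), on(f)}
3. swap(e,b)  →  {at(b,b), at(b,e), at(c,d), at(f,b), at(f,f), marked(b,e), marked(c,d), marked(e,f), marked(f,e), on(b), on(e), on(f)}
4. move(c,f)  →  {at(b,b), at(b,e), at(c,d), at(f,b), at(f,c), at(f,f), marked(b,e), marked(c,d), marked(e,f), marked(f,e), on(b), on(c), on(e), on(f)}
5. move(d,b)  →  {at(b,b), at(b,d), at(b,e), at(c,d), at(f,b), at(f,c), at(f,f), marked(b,e), marked(c,d), marked(e,f), marked(f,e), on(b), on(c), on(d), on(e), on(f)}
optimal plan length = 5; 5 > 4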